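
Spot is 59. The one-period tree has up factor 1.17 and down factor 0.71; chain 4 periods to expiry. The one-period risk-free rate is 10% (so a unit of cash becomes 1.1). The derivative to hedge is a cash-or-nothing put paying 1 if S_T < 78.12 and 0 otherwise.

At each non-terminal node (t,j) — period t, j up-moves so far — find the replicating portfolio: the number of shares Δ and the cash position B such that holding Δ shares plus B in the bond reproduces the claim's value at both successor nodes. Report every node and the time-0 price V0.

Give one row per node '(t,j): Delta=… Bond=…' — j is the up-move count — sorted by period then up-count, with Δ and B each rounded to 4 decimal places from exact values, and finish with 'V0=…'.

(0,0): Delta=-0.0169 Bond=1.3255
(1,0): Delta=0.0000 Bond=0.7513
(1,1): Delta=-0.0187 Bond=1.5849
(2,0): Delta=0.0000 Bond=0.8264
(2,1): Delta=0.0000 Bond=0.8264
(2,2): Delta=-0.0207 Bond=1.9079
(3,0): Delta=0.0000 Bond=0.9091
(3,1): Delta=0.0000 Bond=0.9091
(3,2): Delta=0.0000 Bond=0.9091
(3,3): Delta=-0.0230 Bond=2.3123
V0=0.3301

No-arbitrage ⇒ martingale measure with p* = (R−d)/(u−d) = 0.8478.
Payoff layer (t=4): V(4,0)=1.0000, V(4,1)=1.0000, V(4,2)=1.0000, V(4,3)=1.0000, V(4,4)=0.0000
(3,0): S=21.1167. Δ = (V_up−V_dn)/(S_up−S_dn) = (1.0000−1.0000)/(24.7066−14.9929) = 0.0000. V = [p*·1.0000 + (1−p*)·1.0000]/1.1 = 0.9091. B = V − Δ·S = 0.9091.
(3,1): S=34.7980. Δ = (V_up−V_dn)/(S_up−S_dn) = (1.0000−1.0000)/(40.7137−24.7066) = 0.0000. V = [p*·1.0000 + (1−p*)·1.0000]/1.1 = 0.9091. B = V − Δ·S = 0.9091.
(3,2): S=57.3432. Δ = (V_up−V_dn)/(S_up−S_dn) = (1.0000−1.0000)/(67.0916−40.7137) = 0.0000. V = [p*·1.0000 + (1−p*)·1.0000]/1.1 = 0.9091. B = V − Δ·S = 0.9091.
(3,3): S=94.4952. Δ = (V_up−V_dn)/(S_up−S_dn) = (0.0000−1.0000)/(110.5593−67.0916) = -0.0230. V = [p*·0.0000 + (1−p*)·1.0000]/1.1 = 0.1383. B = V − Δ·S = 2.3123.
(2,0): S=29.7419. Δ = (V_up−V_dn)/(S_up−S_dn) = (0.9091−0.9091)/(34.7980−21.1167) = 0.0000. V = [p*·0.9091 + (1−p*)·0.9091]/1.1 = 0.8264. B = V − Δ·S = 0.8264.
(2,1): S=49.0113. Δ = (V_up−V_dn)/(S_up−S_dn) = (0.9091−0.9091)/(57.3432−34.7980) = 0.0000. V = [p*·0.9091 + (1−p*)·0.9091]/1.1 = 0.8264. B = V − Δ·S = 0.8264.
(2,2): S=80.7651. Δ = (V_up−V_dn)/(S_up−S_dn) = (0.1383−0.9091)/(94.4952−57.3432) = -0.0207. V = [p*·0.1383 + (1−p*)·0.9091]/1.1 = 0.2324. B = V − Δ·S = 1.9079.
(1,0): S=41.8900. Δ = (V_up−V_dn)/(S_up−S_dn) = (0.8264−0.8264)/(49.0113−29.7419) = 0.0000. V = [p*·0.8264 + (1−p*)·0.8264]/1.1 = 0.7513. B = V − Δ·S = 0.7513.
(1,1): S=69.0300. Δ = (V_up−V_dn)/(S_up−S_dn) = (0.2324−0.8264)/(80.7651−49.0113) = -0.0187. V = [p*·0.2324 + (1−p*)·0.8264]/1.1 = 0.2934. B = V − Δ·S = 1.5849.
(0,0): S=59.0000. Δ = (V_up−V_dn)/(S_up−S_dn) = (0.2934−0.7513)/(69.0300−41.8900) = -0.0169. V = [p*·0.2934 + (1−p*)·0.7513]/1.1 = 0.3301. B = V − Δ·S = 1.3255.
Self-financing check: at every node Δ·S+B equals the discounted successor values.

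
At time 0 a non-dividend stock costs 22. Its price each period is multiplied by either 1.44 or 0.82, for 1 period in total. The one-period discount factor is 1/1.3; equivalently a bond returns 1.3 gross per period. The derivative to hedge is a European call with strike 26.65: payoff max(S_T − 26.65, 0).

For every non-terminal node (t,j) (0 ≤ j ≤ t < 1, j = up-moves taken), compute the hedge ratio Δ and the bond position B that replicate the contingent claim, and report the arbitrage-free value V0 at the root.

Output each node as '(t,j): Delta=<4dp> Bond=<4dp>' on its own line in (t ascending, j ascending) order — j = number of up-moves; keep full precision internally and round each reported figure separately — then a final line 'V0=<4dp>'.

(0,0): Delta=0.3688 Bond=-5.1174
V0=2.9955

Under the risk-neutral measure, an up-move has probability p* = (R−d)/(u−d) = 0.7742 and values discount at R = 1.3.
At expiry t=1: V(1,0)=0.0000, V(1,1)=5.0300
(0,0): S=22.0000. Δ = (V_up−V_dn)/(S_up−S_dn) = (5.0300−0.0000)/(31.6800−18.0400) = 0.3688. V = [p*·5.0300 + (1−p*)·0.0000]/1.3 = 2.9955. B = V − Δ·S = -5.1174.
Self-financing check: at every node Δ·S+B equals the discounted successor values.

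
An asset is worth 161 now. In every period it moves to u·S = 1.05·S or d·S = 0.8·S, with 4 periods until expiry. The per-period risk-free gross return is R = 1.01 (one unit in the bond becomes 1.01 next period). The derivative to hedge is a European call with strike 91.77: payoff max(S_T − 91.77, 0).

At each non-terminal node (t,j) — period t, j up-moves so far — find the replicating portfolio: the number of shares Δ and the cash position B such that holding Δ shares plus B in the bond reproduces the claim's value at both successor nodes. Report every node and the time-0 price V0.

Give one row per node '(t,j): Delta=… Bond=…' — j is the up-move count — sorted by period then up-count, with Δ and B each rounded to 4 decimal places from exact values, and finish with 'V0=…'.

The replicating-portfolio and risk-neutral prices coincide; use p* = (1.01−0.8)/(1.05−0.8) = 0.8400 for the latter.
Terminal values V(4,·): V(4,0)=0.0000, V(4,1)=0.0000, V(4,2)=21.8316, V(4,3)=57.3321, V(4,4)=103.9265
Node (3,0) S=82.4320: V=(p*·0.0000+(1−p*)·0.0000)/1.01=0.0000; Δ=(0.0000−0.0000)/(86.5536−65.9456)=0.0000; B=V−Δ·S=0.0000
Node (3,1) S=108.1920: V=(p*·21.8316+(1−p*)·0.0000)/1.01=18.1570; Δ=(21.8316−0.0000)/(113.6016−86.5536)=0.8071; B=V−Δ·S=-69.1694
Node (3,2) S=142.0020: V=(p*·57.3321+(1−p*)·21.8316)/1.01=51.1406; Δ=(57.3321−21.8316)/(149.1021−113.6016)=1.0000; B=V−Δ·S=-90.8614
Node (3,3) S=186.3776: V=(p*·103.9265+(1−p*)·57.3321)/1.01=95.5162; Δ=(103.9265−57.3321)/(195.6965−149.1021)=1.0000; B=V−Δ·S=-90.8614
Node (2,0) S=103.0400: V=(p*·18.1570+(1−p*)·0.0000)/1.01=15.1008; Δ=(18.1570−0.0000)/(108.1920−82.4320)=0.7049; B=V−Δ·S=-57.5270
Node (2,1) S=135.2400: V=(p*·51.1406+(1−p*)·18.1570)/1.01=45.4091; Δ=(51.1406−18.1570)/(142.0020−108.1920)=0.9756; B=V−Δ·S=-86.5254
Node (2,2) S=177.5025: V=(p*·95.5162+(1−p*)·51.1406)/1.01=87.5407; Δ=(95.5162−51.1406)/(186.3776−142.0020)=1.0000; B=V−Δ·S=-89.9618
Node (1,0) S=128.8000: V=(p*·45.4091+(1−p*)·15.1008)/1.01=40.1582; Δ=(45.4091−15.1008)/(135.2400−103.0400)=0.9413; B=V−Δ·S=-81.0749
Node (1,1) S=169.0500: V=(p*·87.5407+(1−p*)·45.4091)/1.01=79.9997; Δ=(87.5407−45.4091)/(177.5025−135.2400)=0.9969; B=V−Δ·S=-88.5267
Node (0,0) S=161.0000: V=(p*·79.9997+(1−p*)·40.1582)/1.01=72.8961; Δ=(79.9997−40.1582)/(169.0500−128.8000)=0.9898; B=V−Δ·S=-86.4697
Self-financing check: at every node Δ·S+B equals the discounted successor values.

(0,0): Delta=0.9898 Bond=-86.4697
(1,0): Delta=0.9413 Bond=-81.0749
(1,1): Delta=0.9969 Bond=-88.5267
(2,0): Delta=0.7049 Bond=-57.5270
(2,1): Delta=0.9756 Bond=-86.5254
(2,2): Delta=1.0000 Bond=-89.9618
(3,0): Delta=0.0000 Bond=0.0000
(3,1): Delta=0.8071 Bond=-69.1694
(3,2): Delta=1.0000 Bond=-90.8614
(3,3): Delta=1.0000 Bond=-90.8614
V0=72.8961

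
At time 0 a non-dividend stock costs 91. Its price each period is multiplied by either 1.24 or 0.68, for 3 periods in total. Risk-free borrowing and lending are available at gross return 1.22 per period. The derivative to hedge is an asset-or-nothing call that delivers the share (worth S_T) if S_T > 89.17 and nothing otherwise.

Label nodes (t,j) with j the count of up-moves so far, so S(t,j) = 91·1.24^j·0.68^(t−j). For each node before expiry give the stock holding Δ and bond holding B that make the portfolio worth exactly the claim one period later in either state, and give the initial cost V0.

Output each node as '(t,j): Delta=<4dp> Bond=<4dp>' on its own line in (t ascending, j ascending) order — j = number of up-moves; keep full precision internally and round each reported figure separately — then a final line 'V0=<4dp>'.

Since d<R<u, set p* = (R−d)/(u−d) = 0.9643; price each node as the discounted p*-expectation of its children.
Terminal values V(3,·): V(3,0)=0.0000, V(3,1)=0.0000, V(3,2)=95.1467, V(3,3)=173.5028
(2,0): S=42.0784. Δ = (V_up−V_dn)/(S_up−S_dn) = (0.0000−0.0000)/(52.1772−28.6133) = 0.0000. V = [p*·0.0000 + (1−p*)·0.0000]/1.22 = 0.0000. B = V − Δ·S = 0.0000.
(2,1): S=76.7312. Δ = (V_up−V_dn)/(S_up−S_dn) = (95.1467−0.0000)/(95.1467−52.1772) = 2.2143. V = [p*·95.1467 + (1−p*)·0.0000]/1.22 = 75.2038. B = V − Δ·S = -94.7010.
(2,2): S=139.9216. Δ = (V_up−V_dn)/(S_up−S_dn) = (173.5028−95.1467)/(173.5028−95.1467) = 1.0000. V = [p*·173.5028 + (1−p*)·95.1467]/1.22 = 139.9216. B = V − Δ·S = 0.0000.
(1,0): S=61.8800. Δ = (V_up−V_dn)/(S_up−S_dn) = (75.2038−0.0000)/(76.7312−42.0784) = 2.1702. V = [p*·75.2038 + (1−p*)·0.0000]/1.22 = 59.4409. B = V − Δ·S = -74.8515.
(1,1): S=112.8400. Δ = (V_up−V_dn)/(S_up−S_dn) = (139.9216−75.2038)/(139.9216−76.7312) = 1.0242. V = [p*·139.9216 + (1−p*)·75.2038]/1.22 = 112.7953. B = V − Δ·S = -2.7723.
(0,0): S=91.0000. Δ = (V_up−V_dn)/(S_up−S_dn) = (112.7953−59.4409)/(112.8400−61.8800) = 1.0470. V = [p*·112.7953 + (1−p*)·59.4409]/1.22 = 90.8933. B = V − Δ·S = -4.3824.
Root portfolio cost Δ·91+B reproduces V0=90.8933.

(0,0): Delta=1.0470 Bond=-4.3824
(1,0): Delta=2.1702 Bond=-74.8515
(1,1): Delta=1.0242 Bond=-2.7723
(2,0): Delta=0.0000 Bond=0.0000
(2,1): Delta=2.2143 Bond=-94.7010
(2,2): Delta=1.0000 Bond=0.0000
V0=90.8933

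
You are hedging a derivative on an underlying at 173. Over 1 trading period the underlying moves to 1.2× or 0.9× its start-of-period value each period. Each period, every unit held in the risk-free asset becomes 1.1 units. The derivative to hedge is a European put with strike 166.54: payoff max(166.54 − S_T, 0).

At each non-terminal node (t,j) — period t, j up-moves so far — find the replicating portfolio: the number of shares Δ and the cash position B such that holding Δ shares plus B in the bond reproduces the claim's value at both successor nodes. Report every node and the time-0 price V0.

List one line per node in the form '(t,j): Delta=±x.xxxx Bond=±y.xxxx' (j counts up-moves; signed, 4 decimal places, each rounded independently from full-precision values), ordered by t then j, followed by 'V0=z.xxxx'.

The replicating-portfolio and risk-neutral prices coincide; use p* = (1.1−0.9)/(1.2−0.9) = 0.6667 for the latter.
Payoff layer (t=1): V(1,0)=10.8400, V(1,1)=0.0000
  t=0,j=0: stock 173.0000 → up 207.6000 (V=0.0000), down 155.7000 (V=10.8400). Price 3.2848; hedge Δ=-0.2089, bond B=39.4182.
Self-financing check: at every node Δ·S+B equals the discounted successor values.

(0,0): Delta=-0.2089 Bond=39.4182
V0=3.2848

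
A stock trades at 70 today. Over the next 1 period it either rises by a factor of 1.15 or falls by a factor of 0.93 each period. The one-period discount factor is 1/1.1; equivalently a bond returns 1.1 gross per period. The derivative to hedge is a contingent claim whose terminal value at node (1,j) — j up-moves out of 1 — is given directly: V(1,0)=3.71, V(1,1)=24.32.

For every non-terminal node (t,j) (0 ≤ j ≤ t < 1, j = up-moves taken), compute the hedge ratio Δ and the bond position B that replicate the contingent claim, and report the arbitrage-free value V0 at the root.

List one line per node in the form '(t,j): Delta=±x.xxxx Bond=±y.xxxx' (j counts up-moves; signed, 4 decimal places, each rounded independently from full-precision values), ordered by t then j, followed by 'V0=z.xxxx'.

Since d<R<u, set p* = (R−d)/(u−d) = 0.7727; price each node as the discounted p*-expectation of its children.
Terminal payoffs: V(1,0)=3.7100, V(1,1)=24.3200
Node (0,0) S=70.0000: V=(p*·24.3200+(1−p*)·3.7100)/1.1=17.8508; Δ=(24.3200−3.7100)/(80.5000−65.1000)=1.3383; B=V−Δ·S=-75.8310
Check: Δ(0,0)·S0 + B(0,0) = 17.8508 = V0.

(0,0): Delta=1.3383 Bond=-75.8310
V0=17.8508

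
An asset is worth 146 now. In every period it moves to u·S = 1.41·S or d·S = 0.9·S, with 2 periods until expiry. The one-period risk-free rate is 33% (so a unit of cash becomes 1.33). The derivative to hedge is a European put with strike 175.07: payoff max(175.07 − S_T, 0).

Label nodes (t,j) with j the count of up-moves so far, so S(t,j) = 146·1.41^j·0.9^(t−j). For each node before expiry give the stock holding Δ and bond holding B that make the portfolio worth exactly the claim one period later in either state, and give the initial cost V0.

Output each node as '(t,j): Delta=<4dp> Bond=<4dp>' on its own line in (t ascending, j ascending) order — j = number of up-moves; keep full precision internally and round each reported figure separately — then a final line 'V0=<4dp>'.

The replicating-portfolio and risk-neutral prices coincide; use p* = (1.33−0.9)/(1.41−0.9) = 0.8431 for the latter.
Terminal values V(2,·): V(2,0)=56.8100, V(2,1)=0.0000, V(2,2)=0.0000
Node (1,0) S=131.4000: V=(p*·0.0000+(1−p*)·56.8100)/1.33=6.7003; Δ=(0.0000−56.8100)/(185.2740−118.2600)=-0.8477; B=V−Δ·S=118.0924
Node (1,1) S=205.8600: V=(p*·0.0000+(1−p*)·0.0000)/1.33=0.0000; Δ=(0.0000−0.0000)/(290.2626−185.2740)=0.0000; B=V−Δ·S=0.0000
Node (0,0) S=146.0000: V=(p*·0.0000+(1−p*)·6.7003)/1.33=0.7902; Δ=(0.0000−6.7003)/(205.8600−131.4000)=-0.0900; B=V−Δ·S=13.9280
Self-financing check: at every node Δ·S+B equals the discounted successor values.

(0,0): Delta=-0.0900 Bond=13.9280
(1,0): Delta=-0.8477 Bond=118.0924
(1,1): Delta=0.0000 Bond=0.0000
V0=0.7902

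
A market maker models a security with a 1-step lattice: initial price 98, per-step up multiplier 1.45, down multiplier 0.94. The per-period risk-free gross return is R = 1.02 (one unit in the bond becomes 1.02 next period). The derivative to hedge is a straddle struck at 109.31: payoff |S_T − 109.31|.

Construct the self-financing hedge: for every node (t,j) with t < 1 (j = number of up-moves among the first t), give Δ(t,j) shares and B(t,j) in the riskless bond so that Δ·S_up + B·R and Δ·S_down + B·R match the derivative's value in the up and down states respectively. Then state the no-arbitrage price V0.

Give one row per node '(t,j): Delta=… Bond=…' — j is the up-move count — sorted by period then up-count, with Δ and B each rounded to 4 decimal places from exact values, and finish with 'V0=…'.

(0,0): Delta=0.3121 Bond=-11.3362
V0=19.2520

Under the risk-neutral measure, an up-move has probability p* = (R−d)/(u−d) = 0.1569 and values discount at R = 1.02.
Terminal values V(1,·): V(1,0)=17.1900, V(1,1)=32.7900
Node (0,0) S=98.0000: V=(p*·32.7900+(1−p*)·17.1900)/1.02=19.2520; Δ=(32.7900−17.1900)/(142.1000−92.1200)=0.3121; B=V−Δ·S=-11.3362
Check: Δ(0,0)·S0 + B(0,0) = 19.2520 = V0.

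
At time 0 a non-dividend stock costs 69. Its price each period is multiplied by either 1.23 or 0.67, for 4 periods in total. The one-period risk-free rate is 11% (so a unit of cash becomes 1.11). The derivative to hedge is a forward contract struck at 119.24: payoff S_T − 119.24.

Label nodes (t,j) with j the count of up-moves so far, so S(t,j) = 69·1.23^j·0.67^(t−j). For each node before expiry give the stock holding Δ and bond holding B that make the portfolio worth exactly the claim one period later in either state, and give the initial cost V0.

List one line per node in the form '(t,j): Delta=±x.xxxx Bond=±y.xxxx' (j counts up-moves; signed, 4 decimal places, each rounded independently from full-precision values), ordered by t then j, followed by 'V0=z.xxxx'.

(0,0): Delta=1.0000 Bond=-78.5471
(1,0): Delta=1.0000 Bond=-87.1873
(1,1): Delta=1.0000 Bond=-87.1873
(2,0): Delta=1.0000 Bond=-96.7779
(2,1): Delta=1.0000 Bond=-96.7779
(2,2): Delta=1.0000 Bond=-96.7779
(3,0): Delta=1.0000 Bond=-107.4234
(3,1): Delta=1.0000 Bond=-107.4234
(3,2): Delta=1.0000 Bond=-107.4234
(3,3): Delta=1.0000 Bond=-107.4234
V0=-9.5471

No-arbitrage ⇒ martingale measure with p* = (R−d)/(u−d) = 0.7857.
At expiry t=4: V(4,0)=-105.3357, V(4,1)=-93.7142, V(4,2)=-72.3793, V(4,3)=-33.2121, V(4,4)=38.6918
(3,0): S=20.7526. Δ = (V_up−V_dn)/(S_up−S_dn) = (-93.7142−-105.3357)/(25.5258−13.9043) = 1.0000. V = [p*·-93.7142 + (1−p*)·-105.3357]/1.11 = -86.6708. B = V − Δ·S = -107.4234.
(3,1): S=38.0981. Δ = (V_up−V_dn)/(S_up−S_dn) = (-72.3793−-93.7142)/(46.8607−25.5258) = 1.0000. V = [p*·-72.3793 + (1−p*)·-93.7142]/1.11 = -69.3253. B = V − Δ·S = -107.4234.
(3,2): S=69.9414. Δ = (V_up−V_dn)/(S_up−S_dn) = (-33.2121−-72.3793)/(86.0279−46.8607) = 1.0000. V = [p*·-33.2121 + (1−p*)·-72.3793]/1.11 = -37.4821. B = V − Δ·S = -107.4234.
(3,3): S=128.3998. Δ = (V_up−V_dn)/(S_up−S_dn) = (38.6918−-33.2121)/(157.9318−86.0279) = 1.0000. V = [p*·38.6918 + (1−p*)·-33.2121]/1.11 = 20.9764. B = V − Δ·S = -107.4234.
(2,0): S=30.9741. Δ = (V_up−V_dn)/(S_up−S_dn) = (-69.3253−-86.6708)/(38.0981−20.7526) = 1.0000. V = [p*·-69.3253 + (1−p*)·-86.6708]/1.11 = -65.8038. B = V − Δ·S = -96.7779.
(2,1): S=56.8629. Δ = (V_up−V_dn)/(S_up−S_dn) = (-37.4821−-69.3253)/(69.9414−38.0981) = 1.0000. V = [p*·-37.4821 + (1−p*)·-69.3253]/1.11 = -39.9150. B = V − Δ·S = -96.7779.
(2,2): S=104.3901. Δ = (V_up−V_dn)/(S_up−S_dn) = (20.9764−-37.4821)/(128.3998−69.9414) = 1.0000. V = [p*·20.9764 + (1−p*)·-37.4821]/1.11 = 7.6122. B = V − Δ·S = -96.7779.
(1,0): S=46.2300. Δ = (V_up−V_dn)/(S_up−S_dn) = (-39.9150−-65.8038)/(56.8629−30.9741) = 1.0000. V = [p*·-39.9150 + (1−p*)·-65.8038]/1.11 = -40.9573. B = V − Δ·S = -87.1873.
(1,1): S=84.8700. Δ = (V_up−V_dn)/(S_up−S_dn) = (7.6122−-39.9150)/(104.3901−56.8629) = 1.0000. V = [p*·7.6122 + (1−p*)·-39.9150]/1.11 = -2.3173. B = V − Δ·S = -87.1873.
(0,0): S=69.0000. Δ = (V_up−V_dn)/(S_up−S_dn) = (-2.3173−-40.9573)/(84.8700−46.2300) = 1.0000. V = [p*·-2.3173 + (1−p*)·-40.9573]/1.11 = -9.5471. B = V − Δ·S = -78.5471.
Root portfolio cost Δ·69+B reproduces V0=-9.5471.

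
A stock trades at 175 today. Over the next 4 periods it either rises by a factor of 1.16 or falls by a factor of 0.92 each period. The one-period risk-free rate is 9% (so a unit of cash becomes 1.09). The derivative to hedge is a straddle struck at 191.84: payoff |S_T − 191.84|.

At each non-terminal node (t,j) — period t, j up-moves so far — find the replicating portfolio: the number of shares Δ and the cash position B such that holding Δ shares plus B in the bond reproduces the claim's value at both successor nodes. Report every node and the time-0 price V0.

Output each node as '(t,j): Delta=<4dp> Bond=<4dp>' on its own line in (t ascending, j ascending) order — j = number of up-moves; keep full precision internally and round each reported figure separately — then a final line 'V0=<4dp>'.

(0,0): Delta=0.7457 Bond=-87.3591
(1,0): Delta=0.2710 Bond=-18.7877
(1,1): Delta=0.9008 Bond=-126.6942
(2,0): Delta=-0.7269 Bond=127.3228
(2,1): Delta=0.5968 Bond=-81.3380
(2,2): Delta=1.0000 Bond=-161.4679
(3,0): Delta=-1.0000 Bond=176.0000
(3,1): Delta=-0.6377 Bond=123.4568
(3,2): Delta=1.0000 Bond=-176.0000
(3,3): Delta=1.0000 Bond=-176.0000
V0=43.1406

Risk-neutral probability p* = (R−d)/(u−d) = (1.09−0.92)/(1.16−0.92) = 0.7083.
Payoff layer (t=4): V(4,0)=66.4712, V(4,1)=33.7663, V(4,2)=7.4703, V(4,3)=59.4643, V(4,4)=125.0219
Node (3,0) S=136.2704: V=(p*·33.7663+(1−p*)·66.4712)/1.09=39.7296; Δ=(33.7663−66.4712)/(158.0737−125.3688)=-1.0000; B=V−Δ·S=176.0000
Node (3,1) S=171.8192: V=(p*·7.4703+(1−p*)·33.7663)/1.09=13.8899; Δ=(7.4703−33.7663)/(199.3103−158.0737)=-0.6377; B=V−Δ·S=123.4568
Node (3,2) S=216.6416: V=(p*·59.4643+(1−p*)·7.4703)/1.09=40.6416; Δ=(59.4643−7.4703)/(251.3043−199.3103)=1.0000; B=V−Δ·S=-176.0000
Node (3,3) S=273.1568: V=(p*·125.0219+(1−p*)·59.4643)/1.09=97.1568; Δ=(125.0219−59.4643)/(316.8619−251.3043)=1.0000; B=V−Δ·S=-176.0000
Node (2,0) S=148.1200: V=(p*·13.8899+(1−p*)·39.7296)/1.09=19.6573; Δ=(13.8899−39.7296)/(171.8192−136.2704)=-0.7269; B=V−Δ·S=127.3228
Node (2,1) S=186.7600: V=(p*·40.6416+(1−p*)·13.8899)/1.09=30.1275; Δ=(40.6416−13.8899)/(216.6416−171.8192)=0.5968; B=V−Δ·S=-81.3380
Node (2,2) S=235.4800: V=(p*·97.1568+(1−p*)·40.6416)/1.09=74.0121; Δ=(97.1568−40.6416)/(273.1568−216.6416)=1.0000; B=V−Δ·S=-161.4679
Node (1,0) S=161.0000: V=(p*·30.1275+(1−p*)·19.6573)/1.09=24.8383; Δ=(30.1275−19.6573)/(186.7600−148.1200)=0.2710; B=V−Δ·S=-18.7877
Node (1,1) S=203.0000: V=(p*·74.0121+(1−p*)·30.1275)/1.09=56.1582; Δ=(74.0121−30.1275)/(235.4800−186.7600)=0.9008; B=V−Δ·S=-126.6942
Node (0,0) S=175.0000: V=(p*·56.1582+(1−p*)·24.8383)/1.09=43.1406; Δ=(56.1582−24.8383)/(203.0000−161.0000)=0.7457; B=V−Δ·S=-87.3591
Check: Δ(0,0)·S0 + B(0,0) = 43.1406 = V0.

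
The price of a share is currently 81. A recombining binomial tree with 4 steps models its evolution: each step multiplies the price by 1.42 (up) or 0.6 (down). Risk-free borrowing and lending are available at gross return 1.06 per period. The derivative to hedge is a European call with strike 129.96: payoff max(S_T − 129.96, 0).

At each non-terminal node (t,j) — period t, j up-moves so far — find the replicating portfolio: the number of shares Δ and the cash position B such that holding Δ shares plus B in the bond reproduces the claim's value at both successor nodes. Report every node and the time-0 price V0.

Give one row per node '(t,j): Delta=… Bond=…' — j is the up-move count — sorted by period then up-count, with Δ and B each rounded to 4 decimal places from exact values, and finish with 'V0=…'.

(0,0): Delta=0.4726 Bond=-20.3817
(1,0): Delta=0.0646 Bond=-1.7779
(1,1): Delta=0.6075 Bond=-37.1211
(2,0): Delta=0.0000 Bond=0.0000
(2,1): Delta=0.0860 Bond=-3.3594
(2,2): Delta=0.7799 Bond=-67.5137
(3,0): Delta=0.0000 Bond=0.0000
(3,1): Delta=0.0000 Bond=0.0000
(3,2): Delta=0.1144 Bond=-6.3478
(3,3): Delta=1.0000 Bond=-122.6038
V0=17.8977

Since d<R<u, set p* = (R−d)/(u−d) = 0.5610; price each node as the discounted p*-expectation of its children.
Payoff layer (t=4): V(4,0)=0.0000, V(4,1)=0.0000, V(4,2)=0.0000, V(4,3)=9.1958, V(4,4)=199.3754
Node (3,0) S=17.4960: V=(p*·0.0000+(1−p*)·0.0000)/1.06=0.0000; Δ=(0.0000−0.0000)/(24.8443−10.4976)=0.0000; B=V−Δ·S=0.0000
Node (3,1) S=41.4072: V=(p*·0.0000+(1−p*)·0.0000)/1.06=0.0000; Δ=(0.0000−0.0000)/(58.7982−24.8443)=0.0000; B=V−Δ·S=0.0000
Node (3,2) S=97.9970: V=(p*·9.1958+(1−p*)·0.0000)/1.06=4.8666; Δ=(9.1958−0.0000)/(139.1558−58.7982)=0.1144; B=V−Δ·S=-6.3478
Node (3,3) S=231.9263: V=(p*·199.3754+(1−p*)·9.1958)/1.06=109.3226; Δ=(199.3754−9.1958)/(329.3354−139.1558)=1.0000; B=V−Δ·S=-122.6038
Node (2,0) S=29.1600: V=(p*·0.0000+(1−p*)·0.0000)/1.06=0.0000; Δ=(0.0000−0.0000)/(41.4072−17.4960)=0.0000; B=V−Δ·S=0.0000
Node (2,1) S=69.0120: V=(p*·4.8666+(1−p*)·0.0000)/1.06=2.5755; Δ=(4.8666−0.0000)/(97.9970−41.4072)=0.0860; B=V−Δ·S=-3.3594
Node (2,2) S=163.3284: V=(p*·109.3226+(1−p*)·4.8666)/1.06=59.8716; Δ=(109.3226−4.8666)/(231.9263−97.9970)=0.7799; B=V−Δ·S=-67.5137
Node (1,0) S=48.6000: V=(p*·2.5755+(1−p*)·0.0000)/1.06=1.3630; Δ=(2.5755−0.0000)/(69.0120−29.1600)=0.0646; B=V−Δ·S=-1.7779
Node (1,1) S=115.0200: V=(p*·59.8716+(1−p*)·2.5755)/1.06=32.7521; Δ=(59.8716−2.5755)/(163.3284−69.0120)=0.6075; B=V−Δ·S=-37.1211
Node (0,0) S=81.0000: V=(p*·32.7521+(1−p*)·1.3630)/1.06=17.8977; Δ=(32.7521−1.3630)/(115.0200−48.6000)=0.4726; B=V−Δ·S=-20.3817
Root portfolio cost Δ·81+B reproduces V0=17.8977.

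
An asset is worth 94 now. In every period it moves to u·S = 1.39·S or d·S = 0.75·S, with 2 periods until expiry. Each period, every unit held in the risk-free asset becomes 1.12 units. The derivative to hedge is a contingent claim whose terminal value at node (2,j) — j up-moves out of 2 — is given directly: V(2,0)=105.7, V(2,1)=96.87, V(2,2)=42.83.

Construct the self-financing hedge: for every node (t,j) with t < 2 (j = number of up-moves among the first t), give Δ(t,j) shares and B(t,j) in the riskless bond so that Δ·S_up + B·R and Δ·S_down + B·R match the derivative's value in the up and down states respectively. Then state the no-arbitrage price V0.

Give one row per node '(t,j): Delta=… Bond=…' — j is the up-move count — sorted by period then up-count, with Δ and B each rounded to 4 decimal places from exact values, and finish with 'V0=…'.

(0,0): Delta=-0.5190 Bond=112.8604
(1,0): Delta=-0.1957 Bond=103.6140
(1,1): Delta=-0.6462 Bond=143.0340
V0=64.0783

Under the risk-neutral measure, an up-move has probability p* = (R−d)/(u−d) = 0.5781 and values discount at R = 1.12.
At expiry t=2: V(2,0)=105.7000, V(2,1)=96.8700, V(2,2)=42.8300
Node (1,0) S=70.5000: V=(p*·96.8700+(1−p*)·105.7000)/1.12=89.8171; Δ=(96.8700−105.7000)/(97.9950−52.8750)=-0.1957; B=V−Δ·S=103.6140
Node (1,1) S=130.6600: V=(p*·42.8300+(1−p*)·96.8700)/1.12=58.5965; Δ=(42.8300−96.8700)/(181.6174−97.9950)=-0.6462; B=V−Δ·S=143.0340
Node (0,0) S=94.0000: V=(p*·58.5965+(1−p*)·89.8171)/1.12=64.0783; Δ=(58.5965−89.8171)/(130.6600−70.5000)=-0.5190; B=V−Δ·S=112.8604
Each (Δ,B) replicates both successor values, so the strategy is self-financing and V0 is arbitrage-free.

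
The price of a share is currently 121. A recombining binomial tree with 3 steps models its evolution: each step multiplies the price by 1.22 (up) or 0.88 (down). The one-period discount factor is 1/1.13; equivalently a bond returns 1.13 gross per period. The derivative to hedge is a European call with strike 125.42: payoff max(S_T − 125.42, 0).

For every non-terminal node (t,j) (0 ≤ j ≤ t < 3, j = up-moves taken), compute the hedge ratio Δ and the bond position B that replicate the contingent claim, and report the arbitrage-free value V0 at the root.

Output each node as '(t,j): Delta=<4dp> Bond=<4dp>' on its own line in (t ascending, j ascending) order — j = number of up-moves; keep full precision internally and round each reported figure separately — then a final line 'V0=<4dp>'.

(0,0): Delta=0.8752 Bond=-70.0834
(1,0): Delta=0.5943 Bond=-49.2804
(1,1): Delta=0.9482 Bond=-89.9632
(2,0): Delta=0.0000 Bond=0.0000
(2,1): Delta=0.7486 Bond=-75.7341
(2,2): Delta=1.0000 Bond=-110.9912
V0=35.8193

Since d<R<u, set p* = (R−d)/(u−d) = 0.7353; price each node as the discounted p*-expectation of its children.
Payoff layer (t=3): V(3,0)=0.0000, V(3,1)=0.0000, V(3,2)=33.0648, V(3,3)=94.2976
(2,0): S=93.7024. Δ = (V_up−V_dn)/(S_up−S_dn) = (0.0000−0.0000)/(114.3169−82.4581) = 0.0000. V = [p*·0.0000 + (1−p*)·0.0000]/1.13 = 0.0000. B = V − Δ·S = 0.0000.
(2,1): S=129.9056. Δ = (V_up−V_dn)/(S_up−S_dn) = (33.0648−0.0000)/(158.4848−114.3169) = 0.7486. V = [p*·33.0648 + (1−p*)·0.0000]/1.13 = 21.5154. B = V − Δ·S = -75.7341.
(2,2): S=180.0964. Δ = (V_up−V_dn)/(S_up−S_dn) = (94.2976−33.0648)/(219.7176−158.4848) = 1.0000. V = [p*·94.2976 + (1−p*)·33.0648]/1.13 = 69.1052. B = V − Δ·S = -110.9912.
(1,0): S=106.4800. Δ = (V_up−V_dn)/(S_up−S_dn) = (21.5154−0.0000)/(129.9056−93.7024) = 0.5943. V = [p*·21.5154 + (1−p*)·0.0000]/1.13 = 14.0001. B = V − Δ·S = -49.2804.
(1,1): S=147.6200. Δ = (V_up−V_dn)/(S_up−S_dn) = (69.1052−21.5154)/(180.0964−129.9056) = 0.9482. V = [p*·69.1052 + (1−p*)·21.5154]/1.13 = 50.0070. B = V − Δ·S = -89.9632.
(0,0): S=121.0000. Δ = (V_up−V_dn)/(S_up−S_dn) = (50.0070−14.0001)/(147.6200−106.4800) = 0.8752. V = [p*·50.0070 + (1−p*)·14.0001]/1.13 = 35.8193. B = V − Δ·S = -70.0834.
Each (Δ,B) replicates both successor values, so the strategy is self-financing and V0 is arbitrage-free.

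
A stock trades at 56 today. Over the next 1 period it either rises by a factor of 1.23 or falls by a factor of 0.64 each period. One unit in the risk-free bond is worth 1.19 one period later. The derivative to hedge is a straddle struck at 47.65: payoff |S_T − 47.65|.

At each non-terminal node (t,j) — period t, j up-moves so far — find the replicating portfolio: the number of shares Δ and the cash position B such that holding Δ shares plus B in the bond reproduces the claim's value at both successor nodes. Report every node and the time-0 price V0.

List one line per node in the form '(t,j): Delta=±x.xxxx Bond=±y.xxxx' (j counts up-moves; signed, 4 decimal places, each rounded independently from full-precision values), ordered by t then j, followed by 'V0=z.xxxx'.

The replicating-portfolio and risk-neutral prices coincide; use p* = (1.19−0.64)/(1.23−0.64) = 0.9322 for the latter.
At expiry t=1: V(1,0)=11.8100, V(1,1)=21.2300
  t=0,j=0: stock 56.0000 → up 68.8800 (V=21.2300), down 35.8400 (V=11.8100). Price 17.3037; hedge Δ=0.2851, bond B=1.3376.
Each (Δ,B) replicates both successor values, so the strategy is self-financing and V0 is arbitrage-free.

(0,0): Delta=0.2851 Bond=1.3376
V0=17.3037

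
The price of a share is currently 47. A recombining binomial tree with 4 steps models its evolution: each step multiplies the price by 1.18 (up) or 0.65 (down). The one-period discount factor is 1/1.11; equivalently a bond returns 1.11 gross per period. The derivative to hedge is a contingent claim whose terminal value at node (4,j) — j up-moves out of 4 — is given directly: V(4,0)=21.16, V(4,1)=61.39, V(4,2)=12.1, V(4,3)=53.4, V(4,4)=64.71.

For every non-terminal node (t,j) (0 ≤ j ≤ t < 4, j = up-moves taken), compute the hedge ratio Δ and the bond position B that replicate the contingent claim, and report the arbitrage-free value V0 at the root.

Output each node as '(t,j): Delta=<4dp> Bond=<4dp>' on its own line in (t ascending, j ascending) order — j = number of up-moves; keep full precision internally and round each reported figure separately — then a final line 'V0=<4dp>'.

Under the risk-neutral measure, an up-move has probability p* = (R−d)/(u−d) = 0.8679 and values discount at R = 1.11.
At expiry t=4: V(4,0)=21.1600, V(4,1)=61.3900, V(4,2)=12.1000, V(4,3)=53.4000, V(4,4)=64.7100
(3,0): S=12.9074. Δ = (V_up−V_dn)/(S_up−S_dn) = (61.3900−21.1600)/(15.2307−8.3898) = 5.8808. V = [p*·61.3900 + (1−p*)·21.1600]/1.11 = 50.5195. B = V − Δ·S = -25.3862.
(3,1): S=23.4319. Δ = (V_up−V_dn)/(S_up−S_dn) = (12.1000−61.3900)/(27.6496−15.2307) = -3.9690. V = [p*·12.1000 + (1−p*)·61.3900]/1.11 = 16.7658. B = V − Δ·S = 109.7658.
(3,2): S=42.5378. Δ = (V_up−V_dn)/(S_up−S_dn) = (53.4000−12.1000)/(50.1946−27.6496) = 1.8319. V = [p*·53.4000 + (1−p*)·12.1000]/1.11 = 43.1939. B = V − Δ·S = -34.7306.
(3,3): S=77.2225. Δ = (V_up−V_dn)/(S_up−S_dn) = (64.7100−53.4000)/(91.1226−50.1946) = 0.2763. V = [p*·64.7100 + (1−p*)·53.4000]/1.11 = 56.9516. B = V − Δ·S = 35.6119.
(2,0): S=19.8575. Δ = (V_up−V_dn)/(S_up−S_dn) = (16.7658−50.5195)/(23.4319−12.9074) = -3.2072. V = [p*·16.7658 + (1−p*)·50.5195]/1.11 = 19.1205. B = V − Δ·S = 82.8068.
(2,1): S=36.0490. Δ = (V_up−V_dn)/(S_up−S_dn) = (43.1939−16.7658)/(42.5378−23.4319) = 1.3832. V = [p*·43.1939 + (1−p*)·16.7658]/1.11 = 35.7689. B = V − Δ·S = -14.0956.
(2,2): S=65.4428. Δ = (V_up−V_dn)/(S_up−S_dn) = (56.9516−43.1939)/(77.2225−42.5378) = 0.3966. V = [p*·56.9516 + (1−p*)·43.1939]/1.11 = 49.6707. B = V − Δ·S = 23.7130.
(1,0): S=30.5500. Δ = (V_up−V_dn)/(S_up−S_dn) = (35.7689−19.1205)/(36.0490−19.8575) = 1.0282. V = [p*·35.7689 + (1−p*)·19.1205]/1.11 = 30.2433. B = V − Δ·S = -1.1687.
(1,1): S=55.4600. Δ = (V_up−V_dn)/(S_up−S_dn) = (49.6707−35.7689)/(65.4428−36.0490) = 0.4730. V = [p*·49.6707 + (1−p*)·35.7689]/1.11 = 43.0943. B = V − Δ·S = 16.8643.
(0,0): S=47.0000. Δ = (V_up−V_dn)/(S_up−S_dn) = (43.0943−30.2433)/(55.4600−30.5500) = 0.5159. V = [p*·43.0943 + (1−p*)·30.2433]/1.11 = 37.2946. B = V − Δ·S = 13.0474.
Check: Δ(0,0)·S0 + B(0,0) = 37.2946 = V0.

(0,0): Delta=0.5159 Bond=13.0474
(1,0): Delta=1.0282 Bond=-1.1687
(1,1): Delta=0.4730 Bond=16.8643
(2,0): Delta=-3.2072 Bond=82.8068
(2,1): Delta=1.3832 Bond=-14.0956
(2,2): Delta=0.3966 Bond=23.7130
(3,0): Delta=5.8808 Bond=-25.3862
(3,1): Delta=-3.9690 Bond=109.7658
(3,2): Delta=1.8319 Bond=-34.7306
(3,3): Delta=0.2763 Bond=35.6119
V0=37.2946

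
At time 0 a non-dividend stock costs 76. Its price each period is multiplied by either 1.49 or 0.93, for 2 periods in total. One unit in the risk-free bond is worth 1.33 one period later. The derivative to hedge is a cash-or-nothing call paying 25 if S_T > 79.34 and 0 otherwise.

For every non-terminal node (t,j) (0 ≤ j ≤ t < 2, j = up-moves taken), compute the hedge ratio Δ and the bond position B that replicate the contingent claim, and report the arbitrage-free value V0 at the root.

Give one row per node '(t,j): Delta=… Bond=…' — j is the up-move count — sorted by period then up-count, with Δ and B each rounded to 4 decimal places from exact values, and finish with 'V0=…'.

No-arbitrage ⇒ martingale measure with p* = (R−d)/(u−d) = 0.7143.
Terminal payoffs: V(2,0)=0.0000, V(2,1)=25.0000, V(2,2)=25.0000
  t=1,j=0: stock 70.6800 → up 105.3132 (V=25.0000), down 65.7324 (V=0.0000). Price 13.4264; hedge Δ=0.6316, bond B=-31.2164.
  t=1,j=1: stock 113.2400 → up 168.7276 (V=25.0000), down 105.3132 (V=25.0000). Price 18.7970; hedge Δ=0.0000, bond B=18.7970.
  t=0,j=0: stock 76.0000 → up 113.2400 (V=18.7970), down 70.6800 (V=13.4264). Price 12.9794; hedge Δ=0.1262, bond B=3.3891.
Check: Δ(0,0)·S0 + B(0,0) = 12.9794 = V0.

(0,0): Delta=0.1262 Bond=3.3891
(1,0): Delta=0.6316 Bond=-31.2164
(1,1): Delta=0.0000 Bond=18.7970
V0=12.9794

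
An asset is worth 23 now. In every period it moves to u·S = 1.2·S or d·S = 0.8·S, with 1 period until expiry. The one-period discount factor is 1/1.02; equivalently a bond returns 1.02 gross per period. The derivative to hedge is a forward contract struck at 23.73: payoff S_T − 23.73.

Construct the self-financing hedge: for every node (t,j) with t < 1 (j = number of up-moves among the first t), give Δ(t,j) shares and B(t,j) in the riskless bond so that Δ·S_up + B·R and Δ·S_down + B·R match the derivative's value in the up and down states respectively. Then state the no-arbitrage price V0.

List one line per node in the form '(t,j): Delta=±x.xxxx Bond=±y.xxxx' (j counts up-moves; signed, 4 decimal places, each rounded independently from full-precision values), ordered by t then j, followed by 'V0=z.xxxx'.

(0,0): Delta=1.0000 Bond=-23.2647
V0=-0.2647

Risk-neutral probability p* = (R−d)/(u−d) = (1.02−0.8)/(1.2−0.8) = 0.5500.
Payoff layer (t=1): V(1,0)=-5.3300, V(1,1)=3.8700
(0,0): S=23.0000. Δ = (V_up−V_dn)/(S_up−S_dn) = (3.8700−-5.3300)/(27.6000−18.4000) = 1.0000. V = [p*·3.8700 + (1−p*)·-5.3300]/1.02 = -0.2647. B = V − Δ·S = -23.2647.
The time-0 hedge costs -0.2647, which is the no-arbitrage price.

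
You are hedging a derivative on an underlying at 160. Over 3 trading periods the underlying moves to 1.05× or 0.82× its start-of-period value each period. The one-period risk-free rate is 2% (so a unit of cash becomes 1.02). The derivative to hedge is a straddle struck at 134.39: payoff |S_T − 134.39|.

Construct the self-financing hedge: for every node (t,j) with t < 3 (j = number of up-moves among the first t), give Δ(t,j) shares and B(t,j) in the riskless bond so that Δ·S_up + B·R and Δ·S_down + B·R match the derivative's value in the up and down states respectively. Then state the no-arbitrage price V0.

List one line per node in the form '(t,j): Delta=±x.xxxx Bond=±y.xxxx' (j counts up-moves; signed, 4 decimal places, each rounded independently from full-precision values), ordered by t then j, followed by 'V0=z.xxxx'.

The replicating-portfolio and risk-neutral prices coincide; use p* = (1.02−0.82)/(1.05−0.82) = 0.8696 for the latter.
At expiry t=3: V(3,0)=46.1711, V(3,1)=21.4268, V(3,2)=10.2580, V(3,3)=50.8300
Node (2,0) S=107.5840: V=(p*·21.4268+(1−p*)·46.1711)/1.02=24.1709; Δ=(21.4268−46.1711)/(112.9632−88.2189)=-1.0000; B=V−Δ·S=131.7549
Node (2,1) S=137.7600: V=(p*·10.2580+(1−p*)·21.4268)/1.02=11.4851; Δ=(10.2580−21.4268)/(144.6480−112.9632)=-0.3525; B=V−Δ·S=60.0451
Node (2,2) S=176.4000: V=(p*·50.8300+(1−p*)·10.2580)/1.02=44.6451; Δ=(50.8300−10.2580)/(185.2200−144.6480)=1.0000; B=V−Δ·S=-131.7549
Node (1,0) S=131.2000: V=(p*·11.4851+(1−p*)·24.1709)/1.02=12.8821; Δ=(11.4851−24.1709)/(137.7600−107.5840)=-0.4204; B=V−Δ·S=68.0378
Node (1,1) S=168.0000: V=(p*·44.6451+(1−p*)·11.4851)/1.02=39.5293; Δ=(44.6451−11.4851)/(176.4000−137.7600)=0.8582; B=V−Δ·S=-104.6446
Node (0,0) S=160.0000: V=(p*·39.5293+(1−p*)·12.8821)/1.02=35.3466; Δ=(39.5293−12.8821)/(168.0000−131.2000)=0.7241; B=V−Δ·S=-80.5106
Self-financing check: at every node Δ·S+B equals the discounted successor values.

(0,0): Delta=0.7241 Bond=-80.5106
(1,0): Delta=-0.4204 Bond=68.0378
(1,1): Delta=0.8582 Bond=-104.6446
(2,0): Delta=-1.0000 Bond=131.7549
(2,1): Delta=-0.3525 Bond=60.0451
(2,2): Delta=1.0000 Bond=-131.7549
V0=35.3466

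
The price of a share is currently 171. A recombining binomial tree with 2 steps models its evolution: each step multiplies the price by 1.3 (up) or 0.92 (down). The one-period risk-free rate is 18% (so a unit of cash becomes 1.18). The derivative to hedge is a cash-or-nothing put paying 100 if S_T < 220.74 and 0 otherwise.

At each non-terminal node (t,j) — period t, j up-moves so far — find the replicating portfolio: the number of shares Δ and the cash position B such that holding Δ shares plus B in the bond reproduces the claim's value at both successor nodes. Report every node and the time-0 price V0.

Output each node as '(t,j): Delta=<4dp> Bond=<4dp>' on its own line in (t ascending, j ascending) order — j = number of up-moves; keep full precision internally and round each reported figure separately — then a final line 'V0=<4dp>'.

Since d<R<u, set p* = (R−d)/(u−d) = 0.6842; price each node as the discounted p*-expectation of its children.
Payoff layer (t=2): V(2,0)=100.0000, V(2,1)=100.0000, V(2,2)=0.0000
(1,0): S=157.3200. Δ = (V_up−V_dn)/(S_up−S_dn) = (100.0000−100.0000)/(204.5160−144.7344) = 0.0000. V = [p*·100.0000 + (1−p*)·100.0000]/1.18 = 84.7458. B = V − Δ·S = 84.7458.
(1,1): S=222.3000. Δ = (V_up−V_dn)/(S_up−S_dn) = (0.0000−100.0000)/(288.9900−204.5160) = -1.1838. V = [p*·0.0000 + (1−p*)·100.0000]/1.18 = 26.7618. B = V − Δ·S = 289.9197.
(0,0): S=171.0000. Δ = (V_up−V_dn)/(S_up−S_dn) = (26.7618−84.7458)/(222.3000−157.3200) = -0.8923. V = [p*·26.7618 + (1−p*)·84.7458]/1.18 = 38.1971. B = V − Δ·S = 190.7864.
Each (Δ,B) replicates both successor values, so the strategy is self-financing and V0 is arbitrage-free.

(0,0): Delta=-0.8923 Bond=190.7864
(1,0): Delta=0.0000 Bond=84.7458
(1,1): Delta=-1.1838 Bond=289.9197
V0=38.1971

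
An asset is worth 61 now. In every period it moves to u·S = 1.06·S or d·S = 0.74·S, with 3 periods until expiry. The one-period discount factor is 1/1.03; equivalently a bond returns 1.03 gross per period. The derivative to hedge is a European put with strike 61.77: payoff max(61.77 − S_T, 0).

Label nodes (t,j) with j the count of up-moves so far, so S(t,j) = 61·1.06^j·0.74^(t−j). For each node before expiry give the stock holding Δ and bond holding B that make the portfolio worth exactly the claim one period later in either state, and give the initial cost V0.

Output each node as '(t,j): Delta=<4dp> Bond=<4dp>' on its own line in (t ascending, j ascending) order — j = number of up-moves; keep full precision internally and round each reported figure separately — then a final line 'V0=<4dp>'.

Since d<R<u, set p* = (R−d)/(u−d) = 0.9062; price each node as the discounted p*-expectation of its children.
Terminal payoffs: V(3,0)=37.0513, V(3,1)=26.3622, V(3,2)=11.0507, V(3,3)=0.0000
Node (2,0) S=33.4036: V=(p*·26.3622+(1−p*)·37.0513)/1.03=26.5673; Δ=(26.3622−37.0513)/(35.4078−24.7187)=-1.0000; B=V−Δ·S=59.9709
Node (2,1) S=47.8484: V=(p*·11.0507+(1−p*)·26.3622)/1.03=12.1225; Δ=(11.0507−26.3622)/(50.7193−35.4078)=-1.0000; B=V−Δ·S=59.9709
Node (2,2) S=68.5396: V=(p*·0.0000+(1−p*)·11.0507)/1.03=1.0058; Δ=(0.0000−11.0507)/(72.6520−50.7193)=-0.5038; B=V−Δ·S=35.5393
Node (1,0) S=45.1400: V=(p*·12.1225+(1−p*)·26.5673)/1.03=13.0841; Δ=(12.1225−26.5673)/(47.8484−33.4036)=-1.0000; B=V−Δ·S=58.2241
Node (1,1) S=64.6600: V=(p*·1.0058+(1−p*)·12.1225)/1.03=1.9884; Δ=(1.0058−12.1225)/(68.5396−47.8484)=-0.5373; B=V−Δ·S=36.7279
Node (0,0) S=61.0000: V=(p*·1.9884+(1−p*)·13.0841)/1.03=2.9404; Δ=(1.9884−13.0841)/(64.6600−45.1400)=-0.5684; B=V−Δ·S=37.6147
Root portfolio cost Δ·61+B reproduces V0=2.9404.

(0,0): Delta=-0.5684 Bond=37.6147
(1,0): Delta=-1.0000 Bond=58.2241
(1,1): Delta=-0.5373 Bond=36.7279
(2,0): Delta=-1.0000 Bond=59.9709
(2,1): Delta=-1.0000 Bond=59.9709
(2,2): Delta=-0.5038 Bond=35.5393
V0=2.9404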